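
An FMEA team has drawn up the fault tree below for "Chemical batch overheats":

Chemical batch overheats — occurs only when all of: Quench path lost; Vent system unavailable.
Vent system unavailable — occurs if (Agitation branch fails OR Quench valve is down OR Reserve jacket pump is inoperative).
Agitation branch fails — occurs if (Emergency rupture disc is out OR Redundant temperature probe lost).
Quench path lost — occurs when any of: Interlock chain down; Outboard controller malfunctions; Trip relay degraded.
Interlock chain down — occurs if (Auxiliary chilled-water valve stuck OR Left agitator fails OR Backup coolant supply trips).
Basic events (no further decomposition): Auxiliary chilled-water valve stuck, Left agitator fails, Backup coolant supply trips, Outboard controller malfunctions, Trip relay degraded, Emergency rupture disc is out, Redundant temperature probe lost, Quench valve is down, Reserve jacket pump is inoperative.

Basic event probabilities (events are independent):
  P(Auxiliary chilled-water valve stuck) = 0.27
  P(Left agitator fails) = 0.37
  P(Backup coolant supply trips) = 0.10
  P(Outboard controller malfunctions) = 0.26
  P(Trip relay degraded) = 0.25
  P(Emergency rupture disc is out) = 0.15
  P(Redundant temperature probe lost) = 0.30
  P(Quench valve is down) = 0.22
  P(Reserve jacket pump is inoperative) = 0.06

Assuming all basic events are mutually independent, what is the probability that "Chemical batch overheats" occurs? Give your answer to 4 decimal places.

0.4342

P(Interlock chain down) [OR] = 1 − (1−0.27) × (1−0.37) × (1−0.10) = 0.586090
P(Quench path lost) [OR] = 1 − (1−0.586090) × (1−0.26) × (1−0.25) = 0.770280
P(Agitation branch fails) [OR] = 1 − (1−0.15) × (1−0.30) = 0.405000
P(Vent system unavailable) [OR] = 1 − (1−0.405000) × (1−0.22) × (1−0.06) = 0.563746
P(Chemical batch overheats) [AND] = 0.770280 × 0.563746 = 0.434242
Rounded to 4 decimal places: P(Chemical batch overheats) ≈ 0.4342.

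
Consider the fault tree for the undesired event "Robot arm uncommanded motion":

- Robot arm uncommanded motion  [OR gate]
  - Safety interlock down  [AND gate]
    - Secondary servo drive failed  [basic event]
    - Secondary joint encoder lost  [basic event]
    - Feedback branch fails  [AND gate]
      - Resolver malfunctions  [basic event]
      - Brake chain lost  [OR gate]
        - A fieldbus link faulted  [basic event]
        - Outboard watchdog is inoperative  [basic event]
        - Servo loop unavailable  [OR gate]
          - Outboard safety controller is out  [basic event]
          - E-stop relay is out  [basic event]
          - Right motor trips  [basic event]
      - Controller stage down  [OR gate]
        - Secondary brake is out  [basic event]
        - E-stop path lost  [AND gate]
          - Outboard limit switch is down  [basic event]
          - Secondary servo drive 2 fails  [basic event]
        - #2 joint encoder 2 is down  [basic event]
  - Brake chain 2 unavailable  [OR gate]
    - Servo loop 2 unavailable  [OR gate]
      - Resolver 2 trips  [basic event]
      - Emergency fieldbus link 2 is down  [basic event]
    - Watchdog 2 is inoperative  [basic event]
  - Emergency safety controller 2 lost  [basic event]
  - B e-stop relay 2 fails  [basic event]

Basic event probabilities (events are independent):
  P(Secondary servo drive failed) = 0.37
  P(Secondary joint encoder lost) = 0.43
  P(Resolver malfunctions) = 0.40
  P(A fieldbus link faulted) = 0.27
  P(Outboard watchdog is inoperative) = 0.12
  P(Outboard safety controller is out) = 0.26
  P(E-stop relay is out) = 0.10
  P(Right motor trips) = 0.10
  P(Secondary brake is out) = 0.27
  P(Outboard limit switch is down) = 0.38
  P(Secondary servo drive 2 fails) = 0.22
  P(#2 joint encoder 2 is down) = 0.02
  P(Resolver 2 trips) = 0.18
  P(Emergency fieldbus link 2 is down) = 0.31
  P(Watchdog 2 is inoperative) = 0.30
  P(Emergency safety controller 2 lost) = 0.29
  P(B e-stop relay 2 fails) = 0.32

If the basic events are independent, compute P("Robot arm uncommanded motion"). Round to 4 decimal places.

P(Servo loop unavailable) [OR] = 1 − (1−0.26) × (1−0.10) × (1−0.10) = 0.400600
P(Brake chain lost) [OR] = 1 − (1−0.27) × (1−0.12) × (1−0.400600) = 0.614945
P(E-stop path lost) [AND] = 0.38 × 0.22 = 0.083600
P(Controller stage down) [OR] = 1 − (1−0.27) × (1−0.083600) × (1−0.02) = 0.344407
P(Feedback branch fails) [AND] = 0.40 × 0.614945 × 0.344407 = 0.084717
P(Safety interlock down) [AND] = 0.37 × 0.43 × 0.084717 = 0.013478
P(Servo loop 2 unavailable) [OR] = 1 − (1−0.18) × (1−0.31) = 0.434200
P(Brake chain 2 unavailable) [OR] = 1 − (1−0.434200) × (1−0.30) = 0.603940
P(Robot arm uncommanded motion) [OR] = 1 − (1−0.013478) × (1−0.603940) × (1−0.29) × (1−0.32) = 0.811359
Rounded to 4 decimal places: P(Robot arm uncommanded motion) ≈ 0.8114.

0.8114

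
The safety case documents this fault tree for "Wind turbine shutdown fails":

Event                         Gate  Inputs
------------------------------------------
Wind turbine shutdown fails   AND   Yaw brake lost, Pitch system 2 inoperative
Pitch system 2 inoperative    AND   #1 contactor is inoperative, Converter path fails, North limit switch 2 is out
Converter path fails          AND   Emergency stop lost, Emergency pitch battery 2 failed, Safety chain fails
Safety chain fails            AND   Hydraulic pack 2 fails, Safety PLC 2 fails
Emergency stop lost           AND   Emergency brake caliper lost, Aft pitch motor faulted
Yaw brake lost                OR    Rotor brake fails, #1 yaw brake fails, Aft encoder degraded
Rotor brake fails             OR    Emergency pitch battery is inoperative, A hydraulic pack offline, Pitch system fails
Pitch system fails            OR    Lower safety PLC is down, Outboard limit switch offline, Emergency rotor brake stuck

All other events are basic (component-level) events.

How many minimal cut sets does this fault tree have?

Pitch system fails [OR]: union of children's cut sets → 3 cut set(s).
Rotor brake fails [OR]: union of children's cut sets → 5 cut set(s).
Yaw brake lost [OR]: union of children's cut sets → 7 cut set(s).
Emergency stop lost [AND]: one cut set from each child combined → 1 × 1 = 1 cut set(s).
Safety chain fails [AND]: one cut set from each child combined → 1 × 1 = 1 cut set(s).
Converter path fails [AND]: one cut set from each child combined → 1 × 1 × 1 = 1 cut set(s).
Pitch system 2 inoperative [AND]: one cut set from each child combined → 1 × 1 × 1 = 1 cut set(s).
Wind turbine shutdown fails [AND]: one cut set from each child combined → 7 × 1 = 7 cut set(s).
Minimal cut sets: {#1 contactor is inoperative, Aft pitch motor faulted, Emergency brake caliper lost, Emergency pitch battery 2 failed, Emergency pitch battery is inoperative, Hydraulic pack 2 fails, North limit switch 2 is out, Safety PLC 2 fails}; {#1 contactor is inoperative, A hydraulic pack offline, Aft pitch motor faulted, Emergency brake caliper lost, Emergency pitch battery 2 failed, Hydraulic pack 2 fails, North limit switch 2 is out, Safety PLC 2 fails}; {#1 contactor is inoperative, Aft pitch motor faulted, Emergency brake caliper lost, Emergency pitch battery 2 failed, Hydraulic pack 2 fails, Lower safety PLC is down, North limit switch 2 is out, Safety PLC 2 fails}; {#1 contactor is inoperative, Aft pitch motor faulted, Emergency brake caliper lost, Emergency pitch battery 2 failed, Hydraulic pack 2 fails, North limit switch 2 is out, Outboard limit switch offline, Safety PLC 2 fails}; {#1 contactor is inoperative, Aft pitch motor faulted, Emergency brake caliper lost, Emergency pitch battery 2 failed, Emergency rotor brake stuck, Hydraulic pack 2 fails, North limit switch 2 is out, Safety PLC 2 fails}; {#1 contactor is inoperative, #1 yaw brake fails, Aft pitch motor faulted, Emergency brake caliper lost, Emergency pitch battery 2 failed, Hydraulic pack 2 fails, North limit switch 2 is out, Safety PLC 2 fails}; {#1 contactor is inoperative, Aft encoder degraded, Aft pitch motor faulted, Emergency brake caliper lost, Emergency pitch battery 2 failed, Hydraulic pack 2 fails, North limit switch 2 is out, Safety PLC 2 fails}.

7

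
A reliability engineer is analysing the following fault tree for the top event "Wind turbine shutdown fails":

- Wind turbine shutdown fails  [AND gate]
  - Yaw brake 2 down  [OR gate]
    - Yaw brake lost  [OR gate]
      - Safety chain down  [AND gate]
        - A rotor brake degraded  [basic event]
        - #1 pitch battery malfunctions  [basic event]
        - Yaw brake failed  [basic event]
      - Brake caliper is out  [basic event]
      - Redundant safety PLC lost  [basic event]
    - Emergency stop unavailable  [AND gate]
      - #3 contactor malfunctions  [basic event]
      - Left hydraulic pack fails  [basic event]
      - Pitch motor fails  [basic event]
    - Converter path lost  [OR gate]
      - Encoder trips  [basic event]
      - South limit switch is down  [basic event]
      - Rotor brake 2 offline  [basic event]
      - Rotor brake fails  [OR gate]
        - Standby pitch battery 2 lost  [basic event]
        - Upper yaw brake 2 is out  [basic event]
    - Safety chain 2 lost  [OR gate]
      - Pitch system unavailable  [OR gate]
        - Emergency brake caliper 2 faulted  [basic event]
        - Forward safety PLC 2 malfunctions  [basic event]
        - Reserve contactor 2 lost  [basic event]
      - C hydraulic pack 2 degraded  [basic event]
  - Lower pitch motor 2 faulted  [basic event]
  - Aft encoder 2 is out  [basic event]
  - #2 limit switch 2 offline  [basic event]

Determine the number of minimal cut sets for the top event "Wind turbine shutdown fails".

13

Safety chain down [AND]: one cut set from each child combined → 1 × 1 × 1 = 1 cut set(s).
Yaw brake lost [OR]: union of children's cut sets → 3 cut set(s).
Emergency stop unavailable [AND]: one cut set from each child combined → 1 × 1 × 1 = 1 cut set(s).
Rotor brake fails [OR]: union of children's cut sets → 2 cut set(s).
Converter path lost [OR]: union of children's cut sets → 5 cut set(s).
Pitch system unavailable [OR]: union of children's cut sets → 3 cut set(s).
Safety chain 2 lost [OR]: union of children's cut sets → 4 cut set(s).
Yaw brake 2 down [OR]: union of children's cut sets → 13 cut set(s).
Wind turbine shutdown fails [AND]: one cut set from each child combined → 13 × 1 × 1 × 1 = 13 cut set(s).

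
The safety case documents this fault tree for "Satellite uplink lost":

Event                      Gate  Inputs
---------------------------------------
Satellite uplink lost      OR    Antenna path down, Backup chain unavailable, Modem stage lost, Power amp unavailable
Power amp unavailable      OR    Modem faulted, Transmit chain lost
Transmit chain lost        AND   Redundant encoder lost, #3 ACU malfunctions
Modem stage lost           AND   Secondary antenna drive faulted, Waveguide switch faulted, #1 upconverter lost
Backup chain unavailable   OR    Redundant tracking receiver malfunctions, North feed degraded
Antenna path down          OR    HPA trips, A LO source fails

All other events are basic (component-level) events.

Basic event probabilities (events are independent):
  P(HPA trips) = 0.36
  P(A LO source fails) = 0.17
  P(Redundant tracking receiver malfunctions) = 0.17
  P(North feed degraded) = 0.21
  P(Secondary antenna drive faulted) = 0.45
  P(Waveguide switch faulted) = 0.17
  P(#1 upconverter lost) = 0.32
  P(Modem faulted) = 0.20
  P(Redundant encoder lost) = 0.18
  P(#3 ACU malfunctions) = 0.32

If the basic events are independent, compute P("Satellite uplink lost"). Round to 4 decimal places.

0.7438

P(Antenna path down) [OR] = 1 − (1−0.36) × (1−0.17) = 0.468800
P(Backup chain unavailable) [OR] = 1 − (1−0.17) × (1−0.21) = 0.344300
P(Modem stage lost) [AND] = 0.45 × 0.17 × 0.32 = 0.024480
P(Transmit chain lost) [AND] = 0.18 × 0.32 = 0.057600
P(Power amp unavailable) [OR] = 1 − (1−0.20) × (1−0.057600) = 0.246080
P(Satellite uplink lost) [OR] = 1 − (1−0.468800) × (1−0.344300) × (1−0.024480) × (1−0.246080) = 0.743832
Rounded to 4 decimal places: P(Satellite uplink lost) ≈ 0.7438.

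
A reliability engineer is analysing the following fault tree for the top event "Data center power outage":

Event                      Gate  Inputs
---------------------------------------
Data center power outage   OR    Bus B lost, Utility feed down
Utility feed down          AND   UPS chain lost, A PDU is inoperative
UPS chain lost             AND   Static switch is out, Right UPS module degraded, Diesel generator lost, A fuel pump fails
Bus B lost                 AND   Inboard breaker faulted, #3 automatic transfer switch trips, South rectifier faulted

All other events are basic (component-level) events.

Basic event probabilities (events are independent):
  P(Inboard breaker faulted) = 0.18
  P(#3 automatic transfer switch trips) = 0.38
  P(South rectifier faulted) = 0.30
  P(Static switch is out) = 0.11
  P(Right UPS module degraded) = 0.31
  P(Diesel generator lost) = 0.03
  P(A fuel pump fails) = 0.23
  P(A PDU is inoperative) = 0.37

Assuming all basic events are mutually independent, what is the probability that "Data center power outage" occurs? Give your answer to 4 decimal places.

P(Bus B lost) [AND] = 0.18 × 0.38 × 0.30 = 0.020520
P(UPS chain lost) [AND] = 0.11 × 0.31 × 0.03 × 0.23 = 0.000235
P(Utility feed down) [AND] = 0.000235 × 0.37 = 0.000087
P(Data center power outage) [OR] = 1 − (1−0.020520) × (1−0.000087) = 0.020605
Rounded to 4 decimal places: P(Data center power outage) ≈ 0.0206.

0.0206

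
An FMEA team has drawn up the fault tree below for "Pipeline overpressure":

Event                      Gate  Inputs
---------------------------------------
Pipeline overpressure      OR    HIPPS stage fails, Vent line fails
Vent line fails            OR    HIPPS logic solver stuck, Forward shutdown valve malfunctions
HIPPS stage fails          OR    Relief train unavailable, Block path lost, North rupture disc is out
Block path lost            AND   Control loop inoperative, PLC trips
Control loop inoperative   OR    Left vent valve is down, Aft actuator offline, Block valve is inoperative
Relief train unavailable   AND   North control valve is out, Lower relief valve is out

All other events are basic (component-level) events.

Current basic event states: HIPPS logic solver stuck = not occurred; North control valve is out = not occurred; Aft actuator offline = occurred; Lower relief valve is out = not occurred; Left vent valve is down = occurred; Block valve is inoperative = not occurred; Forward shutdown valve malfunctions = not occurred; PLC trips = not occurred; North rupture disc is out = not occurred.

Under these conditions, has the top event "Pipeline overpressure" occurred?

No

Relief train unavailable [AND]: North control valve is out=not, Lower relief valve is out=not → not all inputs occur → does not occur.
Control loop inoperative [OR]: Left vent valve is down=occurs, Aft actuator offline=occurs, Block valve is inoperative=not → at least one input occurs → occurs.
Block path lost [AND]: Control loop inoperative=occurs, PLC trips=not → not all inputs occur → does not occur.
HIPPS stage fails [OR]: Relief train unavailable=not, Block path lost=not, North rupture disc is out=not → no input occurs → does not occur.
Vent line fails [OR]: HIPPS logic solver stuck=not, Forward shutdown valve malfunctions=not → no input occurs → does not occur.
Pipeline overpressure [OR]: HIPPS stage fails=not, Vent line fails=not → no input occurs → does not occur.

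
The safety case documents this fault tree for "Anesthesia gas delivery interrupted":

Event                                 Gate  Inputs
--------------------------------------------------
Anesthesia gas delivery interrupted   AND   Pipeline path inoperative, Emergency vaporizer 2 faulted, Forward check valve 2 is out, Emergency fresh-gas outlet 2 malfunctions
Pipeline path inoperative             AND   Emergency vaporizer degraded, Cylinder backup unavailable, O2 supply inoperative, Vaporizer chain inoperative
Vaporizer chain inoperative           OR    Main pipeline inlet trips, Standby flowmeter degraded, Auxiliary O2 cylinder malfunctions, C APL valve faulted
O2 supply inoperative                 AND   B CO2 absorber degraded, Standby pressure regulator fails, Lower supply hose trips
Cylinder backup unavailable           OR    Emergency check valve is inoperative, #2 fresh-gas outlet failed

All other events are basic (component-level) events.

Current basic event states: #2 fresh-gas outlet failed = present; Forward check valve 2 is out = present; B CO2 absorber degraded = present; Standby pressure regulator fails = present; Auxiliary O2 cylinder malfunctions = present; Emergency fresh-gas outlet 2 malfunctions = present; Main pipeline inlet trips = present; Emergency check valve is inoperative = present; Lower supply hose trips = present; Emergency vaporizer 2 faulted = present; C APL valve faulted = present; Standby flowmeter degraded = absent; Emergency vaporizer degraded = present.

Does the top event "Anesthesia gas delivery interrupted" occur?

Yes

Cylinder backup unavailable [OR]: Emergency check valve is inoperative=occurs, #2 fresh-gas outlet failed=occurs → at least one input occurs → occurs.
O2 supply inoperative [AND]: B CO2 absorber degraded=occurs, Standby pressure regulator fails=occurs, Lower supply hose trips=occurs → all inputs occur → occurs.
Vaporizer chain inoperative [OR]: Main pipeline inlet trips=occurs, Standby flowmeter degraded=not, Auxiliary O2 cylinder malfunctions=occurs, C APL valve faulted=occurs → at least one input occurs → occurs.
Pipeline path inoperative [AND]: Emergency vaporizer degraded=occurs, Cylinder backup unavailable=occurs, O2 supply inoperative=occurs, Vaporizer chain inoperative=occurs → all inputs occur → occurs.
Anesthesia gas delivery interrupted [AND]: Pipeline path inoperative=occurs, Emergency vaporizer 2 faulted=occurs, Forward check valve 2 is out=occurs, Emergency fresh-gas outlet 2 malfunctions=occurs → all inputs occur → occurs.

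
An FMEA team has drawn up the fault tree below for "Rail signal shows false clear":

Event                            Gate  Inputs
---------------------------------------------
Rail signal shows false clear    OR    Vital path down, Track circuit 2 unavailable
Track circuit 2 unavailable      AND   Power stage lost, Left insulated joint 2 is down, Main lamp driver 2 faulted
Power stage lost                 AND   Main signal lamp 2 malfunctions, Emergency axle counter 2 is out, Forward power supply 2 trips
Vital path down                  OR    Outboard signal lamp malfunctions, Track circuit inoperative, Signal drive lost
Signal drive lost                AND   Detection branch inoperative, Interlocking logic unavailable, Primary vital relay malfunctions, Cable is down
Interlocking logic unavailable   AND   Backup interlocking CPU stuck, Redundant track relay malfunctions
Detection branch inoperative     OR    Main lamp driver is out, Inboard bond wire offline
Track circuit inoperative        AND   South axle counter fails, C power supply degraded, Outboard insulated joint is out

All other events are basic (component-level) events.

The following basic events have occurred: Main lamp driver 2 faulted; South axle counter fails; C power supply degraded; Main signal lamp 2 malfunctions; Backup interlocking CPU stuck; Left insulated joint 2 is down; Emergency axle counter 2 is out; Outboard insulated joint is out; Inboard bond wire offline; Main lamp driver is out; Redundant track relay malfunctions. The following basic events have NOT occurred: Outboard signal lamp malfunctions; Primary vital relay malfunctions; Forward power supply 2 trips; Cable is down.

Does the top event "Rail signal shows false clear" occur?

Yes

Track circuit inoperative [AND]: South axle counter fails=occurs, C power supply degraded=occurs, Outboard insulated joint is out=occurs → all inputs occur → occurs.
Detection branch inoperative [OR]: Main lamp driver is out=occurs, Inboard bond wire offline=occurs → at least one input occurs → occurs.
Interlocking logic unavailable [AND]: Backup interlocking CPU stuck=occurs, Redundant track relay malfunctions=occurs → all inputs occur → occurs.
Signal drive lost [AND]: Detection branch inoperative=occurs, Interlocking logic unavailable=occurs, Primary vital relay malfunctions=not, Cable is down=not → not all inputs occur → does not occur.
Vital path down [OR]: Outboard signal lamp malfunctions=not, Track circuit inoperative=occurs, Signal drive lost=not → at least one input occurs → occurs.
Power stage lost [AND]: Main signal lamp 2 malfunctions=occurs, Emergency axle counter 2 is out=occurs, Forward power supply 2 trips=not → not all inputs occur → does not occur.
Track circuit 2 unavailable [AND]: Power stage lost=not, Left insulated joint 2 is down=occurs, Main lamp driver 2 faulted=occurs → not all inputs occur → does not occur.
Rail signal shows false clear [OR]: Vital path down=occurs, Track circuit 2 unavailable=not → at least one input occurs → occurs.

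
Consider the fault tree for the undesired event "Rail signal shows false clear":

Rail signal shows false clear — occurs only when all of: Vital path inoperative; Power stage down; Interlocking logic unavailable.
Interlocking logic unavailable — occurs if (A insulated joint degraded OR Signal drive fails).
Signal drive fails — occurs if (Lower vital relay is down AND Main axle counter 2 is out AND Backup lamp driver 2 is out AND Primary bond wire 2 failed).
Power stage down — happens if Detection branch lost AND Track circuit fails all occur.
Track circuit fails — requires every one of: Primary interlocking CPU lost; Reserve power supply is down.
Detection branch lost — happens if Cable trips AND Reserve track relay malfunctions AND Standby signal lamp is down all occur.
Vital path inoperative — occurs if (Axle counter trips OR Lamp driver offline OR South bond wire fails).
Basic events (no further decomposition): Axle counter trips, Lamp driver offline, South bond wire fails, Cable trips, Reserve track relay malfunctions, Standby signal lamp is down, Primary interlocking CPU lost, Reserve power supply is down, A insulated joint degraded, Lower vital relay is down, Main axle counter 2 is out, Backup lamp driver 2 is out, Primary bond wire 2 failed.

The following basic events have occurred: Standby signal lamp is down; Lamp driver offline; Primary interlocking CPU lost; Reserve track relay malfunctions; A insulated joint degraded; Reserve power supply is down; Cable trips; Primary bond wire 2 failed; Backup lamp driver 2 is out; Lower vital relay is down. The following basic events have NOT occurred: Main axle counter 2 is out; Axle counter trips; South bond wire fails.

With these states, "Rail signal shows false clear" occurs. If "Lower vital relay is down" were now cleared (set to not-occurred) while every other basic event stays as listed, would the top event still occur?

Counterfactual: set "Lower vital relay is down" to not occurred.
Vital path inoperative [OR]: Axle counter trips=not, Lamp driver offline=occurs, South bond wire fails=not → at least one input occurs → occurs.
Detection branch lost [AND]: Cable trips=occurs, Reserve track relay malfunctions=occurs, Standby signal lamp is down=occurs → all inputs occur → occurs.
Track circuit fails [AND]: Primary interlocking CPU lost=occurs, Reserve power supply is down=occurs → all inputs occur → occurs.
Power stage down [AND]: Detection branch lost=occurs, Track circuit fails=occurs → all inputs occur → occurs.
Signal drive fails [AND]: Lower vital relay is down=not, Main axle counter 2 is out=not, Backup lamp driver 2 is out=occurs, Primary bond wire 2 failed=occurs → not all inputs occur → does not occur.
Interlocking logic unavailable [OR]: A insulated joint degraded=occurs, Signal drive fails=not → at least one input occurs → occurs.
Rail signal shows false clear [AND]: Vital path inoperative=occurs, Power stage down=occurs, Interlocking logic unavailable=occurs → all inputs occur → occurs.

Yes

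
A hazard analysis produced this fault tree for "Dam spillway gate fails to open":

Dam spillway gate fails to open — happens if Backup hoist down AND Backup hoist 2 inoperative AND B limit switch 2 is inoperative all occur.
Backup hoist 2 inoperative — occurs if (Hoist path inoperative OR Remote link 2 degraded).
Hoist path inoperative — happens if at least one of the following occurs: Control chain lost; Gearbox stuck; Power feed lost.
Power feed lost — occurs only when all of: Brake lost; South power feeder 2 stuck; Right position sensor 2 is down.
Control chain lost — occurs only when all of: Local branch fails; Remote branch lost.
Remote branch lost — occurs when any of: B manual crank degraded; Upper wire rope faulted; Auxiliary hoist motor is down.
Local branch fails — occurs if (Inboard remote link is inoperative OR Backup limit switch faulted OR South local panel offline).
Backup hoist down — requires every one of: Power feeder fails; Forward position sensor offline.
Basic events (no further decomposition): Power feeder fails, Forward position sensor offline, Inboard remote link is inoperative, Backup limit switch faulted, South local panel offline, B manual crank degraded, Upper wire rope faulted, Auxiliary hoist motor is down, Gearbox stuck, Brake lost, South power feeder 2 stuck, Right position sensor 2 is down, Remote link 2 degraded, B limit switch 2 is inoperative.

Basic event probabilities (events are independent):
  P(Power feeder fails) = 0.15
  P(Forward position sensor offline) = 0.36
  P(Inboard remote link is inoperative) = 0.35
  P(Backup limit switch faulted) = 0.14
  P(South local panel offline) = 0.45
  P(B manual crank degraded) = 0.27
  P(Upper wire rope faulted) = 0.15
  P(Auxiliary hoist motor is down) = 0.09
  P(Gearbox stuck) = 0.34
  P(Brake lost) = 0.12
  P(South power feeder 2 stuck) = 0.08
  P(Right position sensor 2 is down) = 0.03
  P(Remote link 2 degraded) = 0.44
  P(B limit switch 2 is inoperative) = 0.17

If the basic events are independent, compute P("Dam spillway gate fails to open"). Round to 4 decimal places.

0.0068

P(Backup hoist down) [AND] = 0.15 × 0.36 = 0.054000
P(Local branch fails) [OR] = 1 − (1−0.35) × (1−0.14) × (1−0.45) = 0.692550
P(Remote branch lost) [OR] = 1 − (1−0.27) × (1−0.15) × (1−0.09) = 0.435345
P(Control chain lost) [AND] = 0.692550 × 0.435345 = 0.301498
P(Power feed lost) [AND] = 0.12 × 0.08 × 0.03 = 0.000288
P(Hoist path inoperative) [OR] = 1 − (1−0.301498) × (1−0.34) × (1−0.000288) = 0.539121
P(Backup hoist 2 inoperative) [OR] = 1 − (1−0.539121) × (1−0.44) = 0.741908
P(Dam spillway gate fails to open) [AND] = 0.054000 × 0.741908 × 0.17 = 0.006811
Rounded to 4 decimal places: P(Dam spillway gate fails to open) ≈ 0.0068.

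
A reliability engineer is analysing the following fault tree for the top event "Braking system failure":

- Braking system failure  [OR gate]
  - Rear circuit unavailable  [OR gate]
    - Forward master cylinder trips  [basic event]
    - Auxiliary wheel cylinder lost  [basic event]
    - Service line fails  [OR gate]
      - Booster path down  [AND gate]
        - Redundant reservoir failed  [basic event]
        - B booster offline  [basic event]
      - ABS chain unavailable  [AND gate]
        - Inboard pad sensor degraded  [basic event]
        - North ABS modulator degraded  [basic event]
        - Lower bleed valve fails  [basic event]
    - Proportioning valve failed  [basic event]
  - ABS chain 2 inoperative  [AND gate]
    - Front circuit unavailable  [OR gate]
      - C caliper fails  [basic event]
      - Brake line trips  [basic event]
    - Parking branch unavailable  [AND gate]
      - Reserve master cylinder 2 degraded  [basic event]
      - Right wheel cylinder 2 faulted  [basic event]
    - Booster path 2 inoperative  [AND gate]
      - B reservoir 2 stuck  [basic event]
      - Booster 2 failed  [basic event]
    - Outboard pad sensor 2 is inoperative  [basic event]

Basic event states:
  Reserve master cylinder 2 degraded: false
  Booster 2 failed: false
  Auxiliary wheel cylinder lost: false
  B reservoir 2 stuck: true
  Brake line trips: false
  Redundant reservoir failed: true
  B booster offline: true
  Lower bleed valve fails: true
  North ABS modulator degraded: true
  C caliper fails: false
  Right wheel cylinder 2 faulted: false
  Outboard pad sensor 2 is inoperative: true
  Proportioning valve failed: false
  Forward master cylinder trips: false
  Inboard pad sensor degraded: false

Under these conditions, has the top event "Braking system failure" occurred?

Booster path down [AND]: Redundant reservoir failed=occurs, B booster offline=occurs → all inputs occur → occurs.
ABS chain unavailable [AND]: Inboard pad sensor degraded=not, North ABS modulator degraded=occurs, Lower bleed valve fails=occurs → not all inputs occur → does not occur.
Service line fails [OR]: Booster path down=occurs, ABS chain unavailable=not → at least one input occurs → occurs.
Rear circuit unavailable [OR]: Forward master cylinder trips=not, Auxiliary wheel cylinder lost=not, Service line fails=occurs, Proportioning valve failed=not → at least one input occurs → occurs.
Front circuit unavailable [OR]: C caliper fails=not, Brake line trips=not → no input occurs → does not occur.
Parking branch unavailable [AND]: Reserve master cylinder 2 degraded=not, Right wheel cylinder 2 faulted=not → not all inputs occur → does not occur.
Booster path 2 inoperative [AND]: B reservoir 2 stuck=occurs, Booster 2 failed=not → not all inputs occur → does not occur.
ABS chain 2 inoperative [AND]: Front circuit unavailable=not, Parking branch unavailable=not, Booster path 2 inoperative=not, Outboard pad sensor 2 is inoperative=occurs → not all inputs occur → does not occur.
Braking system failure [OR]: Rear circuit unavailable=occurs, ABS chain 2 inoperative=not → at least one input occurs → occurs.

Yes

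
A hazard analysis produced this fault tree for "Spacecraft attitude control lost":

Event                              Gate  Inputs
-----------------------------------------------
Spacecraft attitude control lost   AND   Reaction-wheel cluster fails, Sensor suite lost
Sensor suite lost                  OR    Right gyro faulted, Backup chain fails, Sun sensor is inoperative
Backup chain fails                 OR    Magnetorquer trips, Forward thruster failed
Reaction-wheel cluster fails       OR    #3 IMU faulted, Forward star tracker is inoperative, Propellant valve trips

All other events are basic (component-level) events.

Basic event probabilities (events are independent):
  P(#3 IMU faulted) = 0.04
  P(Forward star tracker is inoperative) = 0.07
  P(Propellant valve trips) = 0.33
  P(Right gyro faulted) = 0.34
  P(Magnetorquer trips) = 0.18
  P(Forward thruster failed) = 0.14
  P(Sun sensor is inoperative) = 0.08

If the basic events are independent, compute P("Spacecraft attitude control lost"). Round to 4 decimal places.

0.2298

P(Reaction-wheel cluster fails) [OR] = 1 − (1−0.04) × (1−0.07) × (1−0.33) = 0.401824
P(Backup chain fails) [OR] = 1 − (1−0.18) × (1−0.14) = 0.294800
P(Sensor suite lost) [OR] = 1 − (1−0.34) × (1−0.294800) × (1−0.08) = 0.571803
P(Spacecraft attitude control lost) [AND] = 0.401824 × 0.571803 = 0.229764
Rounded to 4 decimal places: P(Spacecraft attitude control lost) ≈ 0.2298.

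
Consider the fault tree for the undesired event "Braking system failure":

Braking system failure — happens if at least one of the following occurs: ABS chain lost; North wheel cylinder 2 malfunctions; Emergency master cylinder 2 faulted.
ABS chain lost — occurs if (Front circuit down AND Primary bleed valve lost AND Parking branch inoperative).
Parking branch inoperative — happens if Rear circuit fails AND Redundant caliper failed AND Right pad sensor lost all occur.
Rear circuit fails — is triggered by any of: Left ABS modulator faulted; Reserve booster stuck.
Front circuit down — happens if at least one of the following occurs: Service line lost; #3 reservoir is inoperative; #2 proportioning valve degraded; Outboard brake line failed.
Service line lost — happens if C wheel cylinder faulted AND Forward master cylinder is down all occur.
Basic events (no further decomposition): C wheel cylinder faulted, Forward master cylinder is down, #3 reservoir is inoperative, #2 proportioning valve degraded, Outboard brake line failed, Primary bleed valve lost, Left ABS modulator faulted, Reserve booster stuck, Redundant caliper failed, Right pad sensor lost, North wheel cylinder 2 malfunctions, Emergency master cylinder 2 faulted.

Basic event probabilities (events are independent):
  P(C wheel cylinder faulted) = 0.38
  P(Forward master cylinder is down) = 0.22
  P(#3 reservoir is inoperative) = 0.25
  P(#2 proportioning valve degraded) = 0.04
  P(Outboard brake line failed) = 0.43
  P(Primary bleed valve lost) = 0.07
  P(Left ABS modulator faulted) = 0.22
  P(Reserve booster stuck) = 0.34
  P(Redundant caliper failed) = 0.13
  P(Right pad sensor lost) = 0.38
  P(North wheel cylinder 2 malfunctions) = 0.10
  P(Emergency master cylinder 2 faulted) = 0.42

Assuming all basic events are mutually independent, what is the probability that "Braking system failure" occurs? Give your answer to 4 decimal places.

P(Service line lost) [AND] = 0.38 × 0.22 = 0.083600
P(Front circuit down) [OR] = 1 − (1−0.083600) × (1−0.25) × (1−0.04) × (1−0.43) = 0.623909
P(Rear circuit fails) [OR] = 1 − (1−0.22) × (1−0.34) = 0.485200
P(Parking branch inoperative) [AND] = 0.485200 × 0.13 × 0.38 = 0.023969
P(ABS chain lost) [AND] = 0.623909 × 0.07 × 0.023969 = 0.001047
P(Braking system failure) [OR] = 1 − (1−0.001047) × (1−0.10) × (1−0.42) = 0.478547
Rounded to 4 decimal places: P(Braking system failure) ≈ 0.4785.

0.4785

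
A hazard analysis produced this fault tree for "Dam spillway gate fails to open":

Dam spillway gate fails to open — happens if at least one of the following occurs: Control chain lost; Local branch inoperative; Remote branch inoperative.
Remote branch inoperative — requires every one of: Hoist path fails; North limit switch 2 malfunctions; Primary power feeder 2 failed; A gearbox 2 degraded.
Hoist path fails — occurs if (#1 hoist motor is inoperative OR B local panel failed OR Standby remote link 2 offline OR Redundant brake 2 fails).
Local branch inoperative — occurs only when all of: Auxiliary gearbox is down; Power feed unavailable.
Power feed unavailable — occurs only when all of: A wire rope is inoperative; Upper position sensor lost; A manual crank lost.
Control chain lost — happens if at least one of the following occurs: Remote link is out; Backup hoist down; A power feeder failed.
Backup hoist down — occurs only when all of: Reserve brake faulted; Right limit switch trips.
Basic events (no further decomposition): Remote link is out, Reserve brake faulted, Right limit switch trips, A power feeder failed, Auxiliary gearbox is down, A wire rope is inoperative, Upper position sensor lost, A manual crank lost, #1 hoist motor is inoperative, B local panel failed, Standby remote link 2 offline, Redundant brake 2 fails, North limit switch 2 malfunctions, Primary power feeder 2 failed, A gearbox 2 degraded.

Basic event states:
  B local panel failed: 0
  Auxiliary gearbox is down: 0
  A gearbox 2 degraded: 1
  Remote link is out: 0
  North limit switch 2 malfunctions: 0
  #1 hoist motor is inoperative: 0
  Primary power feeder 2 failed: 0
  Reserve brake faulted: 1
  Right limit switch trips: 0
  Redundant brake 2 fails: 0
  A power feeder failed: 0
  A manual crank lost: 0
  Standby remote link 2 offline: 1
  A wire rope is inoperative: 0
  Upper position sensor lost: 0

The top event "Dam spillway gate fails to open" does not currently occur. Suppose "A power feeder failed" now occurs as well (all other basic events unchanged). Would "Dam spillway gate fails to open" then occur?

Yes

Counterfactual: set "A power feeder failed" to occurred.
Backup hoist down [AND]: Reserve brake faulted=occurs, Right limit switch trips=not → not all inputs occur → does not occur.
Control chain lost [OR]: Remote link is out=not, Backup hoist down=not, A power feeder failed=occurs → at least one input occurs → occurs.
Power feed unavailable [AND]: A wire rope is inoperative=not, Upper position sensor lost=not, A manual crank lost=not → not all inputs occur → does not occur.
Local branch inoperative [AND]: Auxiliary gearbox is down=not, Power feed unavailable=not → not all inputs occur → does not occur.
Hoist path fails [OR]: #1 hoist motor is inoperative=not, B local panel failed=not, Standby remote link 2 offline=occurs, Redundant brake 2 fails=not → at least one input occurs → occurs.
Remote branch inoperative [AND]: Hoist path fails=occurs, North limit switch 2 malfunctions=not, Primary power feeder 2 failed=not, A gearbox 2 degraded=occurs → not all inputs occur → does not occur.
Dam spillway gate fails to open [OR]: Control chain lost=occurs, Local branch inoperative=not, Remote branch inoperative=not → at least one input occurs → occurs.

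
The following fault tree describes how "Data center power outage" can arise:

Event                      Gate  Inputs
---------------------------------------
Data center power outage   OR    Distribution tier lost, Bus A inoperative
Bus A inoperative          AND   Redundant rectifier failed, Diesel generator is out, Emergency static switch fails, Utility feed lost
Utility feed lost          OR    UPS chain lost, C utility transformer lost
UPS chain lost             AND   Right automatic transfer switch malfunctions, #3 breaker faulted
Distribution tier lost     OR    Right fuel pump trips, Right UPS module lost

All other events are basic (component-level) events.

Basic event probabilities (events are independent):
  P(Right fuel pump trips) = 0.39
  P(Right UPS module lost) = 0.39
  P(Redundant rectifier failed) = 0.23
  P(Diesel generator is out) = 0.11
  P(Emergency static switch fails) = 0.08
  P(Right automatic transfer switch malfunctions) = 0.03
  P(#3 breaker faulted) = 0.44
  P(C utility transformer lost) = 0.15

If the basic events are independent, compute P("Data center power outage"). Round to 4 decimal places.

P(Distribution tier lost) [OR] = 1 − (1−0.39) × (1−0.39) = 0.627900
P(UPS chain lost) [AND] = 0.03 × 0.44 = 0.013200
P(Utility feed lost) [OR] = 1 − (1−0.013200) × (1−0.15) = 0.161220
P(Bus A inoperative) [AND] = 0.23 × 0.11 × 0.08 × 0.161220 = 0.000326
P(Data center power outage) [OR] = 1 − (1−0.627900) × (1−0.000326) = 0.628021
Rounded to 4 decimal places: P(Data center power outage) ≈ 0.6280.

0.6280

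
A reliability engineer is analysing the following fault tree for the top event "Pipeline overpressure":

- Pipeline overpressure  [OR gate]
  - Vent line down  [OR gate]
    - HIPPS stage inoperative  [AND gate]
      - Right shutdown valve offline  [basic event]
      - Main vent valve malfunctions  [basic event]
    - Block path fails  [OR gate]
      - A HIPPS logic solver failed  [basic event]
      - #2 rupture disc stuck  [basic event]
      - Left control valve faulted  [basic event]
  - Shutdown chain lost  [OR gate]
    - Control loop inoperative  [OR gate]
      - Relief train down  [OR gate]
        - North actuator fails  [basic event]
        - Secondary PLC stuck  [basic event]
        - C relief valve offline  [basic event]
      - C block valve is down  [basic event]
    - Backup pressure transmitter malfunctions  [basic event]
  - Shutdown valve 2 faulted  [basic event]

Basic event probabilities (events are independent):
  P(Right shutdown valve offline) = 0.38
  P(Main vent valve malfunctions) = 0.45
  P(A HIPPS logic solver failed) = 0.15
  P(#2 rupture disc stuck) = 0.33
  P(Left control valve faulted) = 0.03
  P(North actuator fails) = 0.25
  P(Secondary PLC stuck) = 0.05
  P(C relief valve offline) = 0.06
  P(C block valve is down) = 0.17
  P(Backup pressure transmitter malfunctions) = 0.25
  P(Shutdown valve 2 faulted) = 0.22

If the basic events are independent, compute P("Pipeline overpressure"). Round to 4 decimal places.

0.8511

P(HIPPS stage inoperative) [AND] = 0.38 × 0.45 = 0.171000
P(Block path fails) [OR] = 1 − (1−0.15) × (1−0.33) × (1−0.03) = 0.447585
P(Vent line down) [OR] = 1 − (1−0.171000) × (1−0.447585) = 0.542048
P(Relief train down) [OR] = 1 − (1−0.25) × (1−0.05) × (1−0.06) = 0.330250
P(Control loop inoperative) [OR] = 1 − (1−0.330250) × (1−0.17) = 0.444108
P(Shutdown chain lost) [OR] = 1 − (1−0.444108) × (1−0.25) = 0.583081
P(Pipeline overpressure) [OR] = 1 − (1−0.542048) × (1−0.583081) × (1−0.22) = 0.851075
Rounded to 4 decimal places: P(Pipeline overpressure) ≈ 0.8511.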